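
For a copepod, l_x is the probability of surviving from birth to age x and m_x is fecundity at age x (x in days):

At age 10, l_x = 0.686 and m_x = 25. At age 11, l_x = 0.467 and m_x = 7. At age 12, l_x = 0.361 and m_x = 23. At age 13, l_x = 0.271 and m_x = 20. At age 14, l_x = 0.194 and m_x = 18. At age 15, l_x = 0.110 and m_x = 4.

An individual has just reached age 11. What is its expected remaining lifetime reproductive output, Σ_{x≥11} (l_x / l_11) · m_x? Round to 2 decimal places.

44.81

l_11 = 0.467. Conditional survival from age 11 to x is l_x / l_11.
  x=11: (0.467/0.467) × 7 = 7.0000
  x=12: (0.361/0.467) × 23 = 17.7794
  x=13: (0.271/0.467) × 20 = 11.6060
  x=14: (0.194/0.467) × 18 = 7.4775
  x=15: (0.110/0.467) × 4 = 0.9422
Sum = 7.0000 + 17.7794 + 11.6060 + 7.4775 + 0.9422 = 44.8051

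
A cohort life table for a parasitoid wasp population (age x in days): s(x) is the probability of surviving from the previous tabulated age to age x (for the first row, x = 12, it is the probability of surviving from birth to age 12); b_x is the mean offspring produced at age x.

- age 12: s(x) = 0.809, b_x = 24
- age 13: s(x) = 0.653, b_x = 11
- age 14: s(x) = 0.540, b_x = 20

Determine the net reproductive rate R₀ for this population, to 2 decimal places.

Survivorship from birth: l_x = s_12·s_13·…·s_x.
  l_12 = 0.80900
  l_13 = 0.52828
  l_14 = 0.28527
R₀ = Σ l_x b_x:
  age 12: 0.80900 × 24 = 19.4160
  age 13: 0.52828 × 11 = 5.8111
  age 14: 0.28527 × 20 = 5.7054
R₀ = 19.4160 + 5.8111 + 5.7054 = 30.9325

30.93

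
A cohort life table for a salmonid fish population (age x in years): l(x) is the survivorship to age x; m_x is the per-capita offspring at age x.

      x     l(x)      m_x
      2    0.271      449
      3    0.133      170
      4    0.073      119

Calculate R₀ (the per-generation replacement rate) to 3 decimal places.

152.976

R₀ = Σ l(x) m_x:
  age 2: 0.271 × 449 = 121.6790
  age 3: 0.133 × 170 = 22.6100
  age 4: 0.073 × 119 = 8.6870
R₀ = 121.6790 + 22.6100 + 8.6870 = 152.9760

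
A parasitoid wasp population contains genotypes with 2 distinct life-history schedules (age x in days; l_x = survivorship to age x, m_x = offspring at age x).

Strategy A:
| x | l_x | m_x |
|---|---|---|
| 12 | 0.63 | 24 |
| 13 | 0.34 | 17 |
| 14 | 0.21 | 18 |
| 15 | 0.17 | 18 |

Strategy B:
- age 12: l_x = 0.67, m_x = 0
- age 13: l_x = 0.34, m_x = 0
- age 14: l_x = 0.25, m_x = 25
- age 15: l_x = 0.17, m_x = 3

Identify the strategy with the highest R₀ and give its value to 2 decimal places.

Strategy A: R₀ = 0.63×24 + 0.34×17 + 0.21×18 + 0.17×18 = 27.7400
Strategy B: R₀ = 0.67×0 + 0.34×0 + 0.25×25 + 0.17×3 = 6.7600
Highest R₀: strategy A with 27.7400.

27.74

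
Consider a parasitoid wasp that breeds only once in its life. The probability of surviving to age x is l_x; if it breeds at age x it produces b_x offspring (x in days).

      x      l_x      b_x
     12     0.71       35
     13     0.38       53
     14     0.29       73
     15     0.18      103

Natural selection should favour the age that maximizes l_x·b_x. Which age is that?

12

Expected offspring if breeding at age x = l_x × b_x:
  age 12: 0.71 × 35 = 24.850
  age 13: 0.38 × 53 = 20.140
  age 14: 0.29 × 73 = 21.170
  age 15: 0.18 × 103 = 18.540
Maximum at age 12 (24.850).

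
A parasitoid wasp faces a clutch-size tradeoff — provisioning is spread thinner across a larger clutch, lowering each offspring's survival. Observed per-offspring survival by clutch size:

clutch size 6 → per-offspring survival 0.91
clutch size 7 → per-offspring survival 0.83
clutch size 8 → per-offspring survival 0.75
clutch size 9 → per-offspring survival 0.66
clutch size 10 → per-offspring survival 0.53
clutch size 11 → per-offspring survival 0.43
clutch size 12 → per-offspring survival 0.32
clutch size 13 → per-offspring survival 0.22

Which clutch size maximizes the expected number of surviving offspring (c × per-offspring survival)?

8

Expected surviving offspring = c × s(c):
  c=6: 6 × 0.91 = 5.460
  c=7: 7 × 0.83 = 5.810
  c=8: 8 × 0.75 = 6.000
  c=9: 9 × 0.66 = 5.940
  c=10: 10 × 0.53 = 5.300
  c=11: 11 × 0.43 = 4.730
  c=12: 12 × 0.32 = 3.840
  c=13: 13 × 0.22 = 2.860
Maximum at c = 8 (6.000 surviving offspring).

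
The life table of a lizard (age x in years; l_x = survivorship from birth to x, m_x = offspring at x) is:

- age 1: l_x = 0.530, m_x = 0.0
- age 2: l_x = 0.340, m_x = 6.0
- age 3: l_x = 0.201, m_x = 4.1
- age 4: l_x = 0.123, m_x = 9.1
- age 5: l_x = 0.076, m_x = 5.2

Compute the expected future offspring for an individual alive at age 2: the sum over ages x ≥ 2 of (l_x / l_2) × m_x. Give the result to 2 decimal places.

l_2 = 0.340. Conditional survival from age 2 to x is l_x / l_2.
  x=2: (0.340/0.340) × 6.0 = 6.0000
  x=3: (0.201/0.340) × 4.1 = 2.4238
  x=4: (0.123/0.340) × 9.1 = 3.2921
  x=5: (0.076/0.340) × 5.2 = 1.1624
Sum = 6.0000 + 2.4238 + 3.2921 + 1.1624 = 12.8782

12.88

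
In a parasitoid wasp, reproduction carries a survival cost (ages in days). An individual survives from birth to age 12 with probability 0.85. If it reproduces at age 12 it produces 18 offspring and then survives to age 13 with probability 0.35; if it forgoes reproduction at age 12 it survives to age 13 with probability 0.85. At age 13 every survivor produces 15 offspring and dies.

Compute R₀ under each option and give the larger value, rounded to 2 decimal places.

19.76

breed at age 12: R₀ = 0.85 × (18 + 0.35 × 15) = 0.85 × 23.2500 = 19.7625
delay to age 13: R₀ = 0.85 × (0.85 × 15) = 0.85 × 12.7500 = 10.8375
Higher: breed at age 12 (19.7625).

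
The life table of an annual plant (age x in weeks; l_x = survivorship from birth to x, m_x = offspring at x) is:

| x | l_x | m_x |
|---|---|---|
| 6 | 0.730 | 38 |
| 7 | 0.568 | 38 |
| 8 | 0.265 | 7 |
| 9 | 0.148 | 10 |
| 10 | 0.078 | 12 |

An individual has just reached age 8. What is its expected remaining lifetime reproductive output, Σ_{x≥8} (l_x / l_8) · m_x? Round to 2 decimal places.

l_8 = 0.265. Conditional survival from age 8 to x is l_x / l_8.
  x=8: (0.265/0.265) × 7 = 7.0000
  x=9: (0.148/0.265) × 10 = 5.5849
  x=10: (0.078/0.265) × 12 = 3.5321
Sum = 7.0000 + 5.5849 + 3.5321 = 16.1170

16.12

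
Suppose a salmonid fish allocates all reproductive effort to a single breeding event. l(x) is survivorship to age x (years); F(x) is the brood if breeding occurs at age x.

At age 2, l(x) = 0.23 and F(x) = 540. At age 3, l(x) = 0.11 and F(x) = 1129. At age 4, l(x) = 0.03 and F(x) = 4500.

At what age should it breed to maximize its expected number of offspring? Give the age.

4

Expected offspring if breeding at age x = l(x) × F(x):
  age 2: 0.23 × 540 = 124.200
  age 3: 0.11 × 1129 = 124.190
  age 4: 0.03 × 4500 = 135.000
Maximum at age 4 (135.000).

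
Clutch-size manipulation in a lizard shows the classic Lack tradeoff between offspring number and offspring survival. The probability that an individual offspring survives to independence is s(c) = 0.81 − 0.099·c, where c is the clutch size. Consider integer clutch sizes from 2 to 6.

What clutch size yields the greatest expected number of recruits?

4

Expected recruits = c × s(c):
  c=2: 2 × 0.612 = 1.224
  c=3: 3 × 0.513 = 1.539
  c=4: 4 × 0.414 = 1.656
  c=5: 5 × 0.315 = 1.575
  c=6: 6 × 0.216 = 1.296
Maximum at c = 4 (1.656 recruits).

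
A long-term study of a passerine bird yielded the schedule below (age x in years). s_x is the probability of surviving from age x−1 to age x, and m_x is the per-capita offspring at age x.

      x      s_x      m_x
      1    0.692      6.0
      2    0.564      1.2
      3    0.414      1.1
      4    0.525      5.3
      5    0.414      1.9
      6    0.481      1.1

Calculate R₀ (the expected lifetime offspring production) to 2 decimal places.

5.33

Survivorship from birth: l_x = s_1·s_2·…·s_x.
  l_1 = 0.69200
  l_2 = 0.39029
  l_3 = 0.16158
  l_4 = 0.08483
  l_5 = 0.03512
  l_6 = 0.01689
R₀ = Σ l_x m_x:
  age 1: 0.69200 × 6.0 = 4.1520
  age 2: 0.39029 × 1.2 = 0.4683
  age 3: 0.16158 × 1.1 = 0.1777
  age 4: 0.08483 × 5.3 = 0.4496
  age 5: 0.03512 × 1.9 = 0.0667
  age 6: 0.01689 × 1.1 = 0.0186
R₀ = 4.1520 + 0.4683 + 0.1777 + 0.4496 + 0.0667 + 0.0186 = 5.3330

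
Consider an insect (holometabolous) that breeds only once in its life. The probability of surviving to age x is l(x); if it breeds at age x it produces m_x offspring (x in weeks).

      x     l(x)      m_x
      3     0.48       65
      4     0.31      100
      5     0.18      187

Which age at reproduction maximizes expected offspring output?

Expected offspring if breeding at age x = l(x) × m_x:
  age 3: 0.48 × 65 = 31.200
  age 4: 0.31 × 100 = 31.000
  age 5: 0.18 × 187 = 33.660
Maximum at age 5 (33.660).

5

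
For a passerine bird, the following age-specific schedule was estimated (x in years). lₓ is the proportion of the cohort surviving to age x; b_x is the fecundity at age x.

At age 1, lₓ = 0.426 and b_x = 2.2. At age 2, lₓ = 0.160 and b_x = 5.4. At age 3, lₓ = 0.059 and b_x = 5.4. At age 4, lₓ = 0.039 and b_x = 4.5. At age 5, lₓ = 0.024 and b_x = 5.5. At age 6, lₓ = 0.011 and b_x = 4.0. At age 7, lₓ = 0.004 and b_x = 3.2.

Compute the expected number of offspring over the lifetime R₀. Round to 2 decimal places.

R₀ = Σ lₓ b_x:
  age 1: 0.426 × 2.2 = 0.9372
  age 2: 0.160 × 5.4 = 0.8640
  age 3: 0.059 × 5.4 = 0.3186
  age 4: 0.039 × 4.5 = 0.1755
  age 5: 0.024 × 5.5 = 0.1320
  age 6: 0.011 × 4.0 = 0.0440
  age 7: 0.004 × 3.2 = 0.0128
R₀ = 0.9372 + 0.8640 + 0.3186 + 0.1755 + 0.1320 + 0.0440 + 0.0128 = 2.4841

2.48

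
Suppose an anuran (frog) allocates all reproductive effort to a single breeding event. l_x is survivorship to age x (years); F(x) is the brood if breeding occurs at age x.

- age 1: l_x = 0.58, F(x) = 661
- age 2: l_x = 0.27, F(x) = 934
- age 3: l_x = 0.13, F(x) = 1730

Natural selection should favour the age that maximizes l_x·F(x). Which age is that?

Expected offspring if breeding at age x = l_x × F(x):
  age 1: 0.58 × 661 = 383.380
  age 2: 0.27 × 934 = 252.180
  age 3: 0.13 × 1730 = 224.900
Maximum at age 1 (383.380).

1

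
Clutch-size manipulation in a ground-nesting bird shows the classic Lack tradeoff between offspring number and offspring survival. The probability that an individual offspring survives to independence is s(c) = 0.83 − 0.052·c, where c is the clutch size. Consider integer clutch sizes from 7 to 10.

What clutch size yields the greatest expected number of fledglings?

Expected fledglings = c × s(c):
  c=7: 7 × 0.466 = 3.262
  c=8: 8 × 0.414 = 3.312
  c=9: 9 × 0.362 = 3.258
  c=10: 10 × 0.310 = 3.100
Maximum at c = 8 (3.312 fledglings).

8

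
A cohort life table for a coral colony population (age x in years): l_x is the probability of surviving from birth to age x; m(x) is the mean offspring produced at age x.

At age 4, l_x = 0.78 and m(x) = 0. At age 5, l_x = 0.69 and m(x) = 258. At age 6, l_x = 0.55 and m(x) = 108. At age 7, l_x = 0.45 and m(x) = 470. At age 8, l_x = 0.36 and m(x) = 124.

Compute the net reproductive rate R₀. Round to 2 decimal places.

493.56

R₀ = Σ l_x m(x):
  age 4: 0.78 × 0 = 0.0000
  age 5: 0.69 × 258 = 178.0200
  age 6: 0.55 × 108 = 59.4000
  age 7: 0.45 × 470 = 211.5000
  age 8: 0.36 × 124 = 44.6400
R₀ = 0.0000 + 178.0200 + 59.4000 + 211.5000 + 44.6400 = 493.5600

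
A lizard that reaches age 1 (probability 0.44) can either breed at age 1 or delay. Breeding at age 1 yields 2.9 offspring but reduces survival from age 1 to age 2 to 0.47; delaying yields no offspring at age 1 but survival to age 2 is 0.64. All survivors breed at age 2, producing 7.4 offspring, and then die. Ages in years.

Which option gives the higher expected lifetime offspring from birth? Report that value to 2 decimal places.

breed at age 1: R₀ = 0.44 × (2.9 + 0.47 × 7.4) = 0.44 × 6.3780 = 2.8063
delay to age 2: R₀ = 0.44 × (0.64 × 7.4) = 0.44 × 4.7360 = 2.0838
Higher: breed at age 1 (2.8063).

2.81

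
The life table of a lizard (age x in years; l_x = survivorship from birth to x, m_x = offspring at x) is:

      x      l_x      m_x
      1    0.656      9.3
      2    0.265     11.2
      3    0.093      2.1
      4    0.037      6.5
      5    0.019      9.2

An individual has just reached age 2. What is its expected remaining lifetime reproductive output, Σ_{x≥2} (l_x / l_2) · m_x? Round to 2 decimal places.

l_2 = 0.265. Conditional survival from age 2 to x is l_x / l_2.
  x=2: (0.265/0.265) × 11.2 = 11.2000
  x=3: (0.093/0.265) × 2.1 = 0.7370
  x=4: (0.037/0.265) × 6.5 = 0.9075
  x=5: (0.019/0.265) × 9.2 = 0.6596
Sum = 11.2000 + 0.7370 + 0.9075 + 0.6596 = 13.5042

13.50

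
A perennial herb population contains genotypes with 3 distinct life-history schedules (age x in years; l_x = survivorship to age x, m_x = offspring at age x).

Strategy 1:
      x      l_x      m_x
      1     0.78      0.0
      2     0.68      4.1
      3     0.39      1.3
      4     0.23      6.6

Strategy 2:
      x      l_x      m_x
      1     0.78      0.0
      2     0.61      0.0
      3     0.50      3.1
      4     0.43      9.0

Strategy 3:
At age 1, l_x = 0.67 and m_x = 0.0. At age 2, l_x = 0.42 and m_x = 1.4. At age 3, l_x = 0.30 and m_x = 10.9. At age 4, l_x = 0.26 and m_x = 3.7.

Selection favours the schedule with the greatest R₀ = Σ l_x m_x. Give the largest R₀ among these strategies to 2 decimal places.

Strategy 1: R₀ = 0.78×0.0 + 0.68×4.1 + 0.39×1.3 + 0.23×6.6 = 4.8130
Strategy 2: R₀ = 0.78×0.0 + 0.61×0.0 + 0.50×3.1 + 0.43×9.0 = 5.4200
Strategy 3: R₀ = 0.67×0.0 + 0.42×1.4 + 0.30×10.9 + 0.26×3.7 = 4.8200
Highest R₀: strategy 2 with 5.4200.

5.42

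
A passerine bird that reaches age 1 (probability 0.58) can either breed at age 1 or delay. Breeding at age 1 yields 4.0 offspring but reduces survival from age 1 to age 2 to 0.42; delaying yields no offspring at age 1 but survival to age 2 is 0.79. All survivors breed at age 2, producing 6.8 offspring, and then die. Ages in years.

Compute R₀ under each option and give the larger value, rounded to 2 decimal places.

3.98

breed at age 1: R₀ = 0.58 × (4.0 + 0.42 × 6.8) = 0.58 × 6.8560 = 3.9765
delay to age 2: R₀ = 0.58 × (0.79 × 6.8) = 0.58 × 5.3720 = 3.1158
Higher: breed at age 1 (3.9765).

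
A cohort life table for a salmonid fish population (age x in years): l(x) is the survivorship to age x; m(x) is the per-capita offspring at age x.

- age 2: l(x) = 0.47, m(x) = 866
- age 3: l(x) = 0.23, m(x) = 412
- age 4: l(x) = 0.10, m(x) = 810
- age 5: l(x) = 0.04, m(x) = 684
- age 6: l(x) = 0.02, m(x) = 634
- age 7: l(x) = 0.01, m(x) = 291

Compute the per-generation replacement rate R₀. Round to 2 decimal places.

625.73

R₀ = Σ l(x) m(x):
  age 2: 0.47 × 866 = 407.0200
  age 3: 0.23 × 412 = 94.7600
  age 4: 0.10 × 810 = 81.0000
  age 5: 0.04 × 684 = 27.3600
  age 6: 0.02 × 634 = 12.6800
  age 7: 0.01 × 291 = 2.9100
R₀ = 407.0200 + 94.7600 + 81.0000 + 27.3600 + 12.6800 + 2.9100 = 625.7300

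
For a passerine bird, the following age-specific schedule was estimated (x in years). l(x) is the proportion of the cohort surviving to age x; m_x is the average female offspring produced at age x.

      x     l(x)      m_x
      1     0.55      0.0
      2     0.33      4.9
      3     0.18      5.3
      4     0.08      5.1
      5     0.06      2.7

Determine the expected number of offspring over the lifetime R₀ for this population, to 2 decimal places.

3.14

R₀ = Σ l(x) m_x:
  age 1: 0.55 × 0.0 = 0.0000
  age 2: 0.33 × 4.9 = 1.6170
  age 3: 0.18 × 5.3 = 0.9540
  age 4: 0.08 × 5.1 = 0.4080
  age 5: 0.06 × 2.7 = 0.1620
R₀ = 0.0000 + 1.6170 + 0.9540 + 0.4080 + 0.1620 = 3.1410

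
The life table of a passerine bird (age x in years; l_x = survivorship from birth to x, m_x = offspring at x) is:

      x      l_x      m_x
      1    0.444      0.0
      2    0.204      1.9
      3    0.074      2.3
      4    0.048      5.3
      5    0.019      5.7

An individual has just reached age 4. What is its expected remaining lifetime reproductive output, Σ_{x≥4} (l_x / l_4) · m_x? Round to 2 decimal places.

7.56

l_4 = 0.048. Conditional survival from age 4 to x is l_x / l_4.
  x=4: (0.048/0.048) × 5.3 = 5.3000
  x=5: (0.019/0.048) × 5.7 = 2.2563
Sum = 5.3000 + 2.2563 = 7.5563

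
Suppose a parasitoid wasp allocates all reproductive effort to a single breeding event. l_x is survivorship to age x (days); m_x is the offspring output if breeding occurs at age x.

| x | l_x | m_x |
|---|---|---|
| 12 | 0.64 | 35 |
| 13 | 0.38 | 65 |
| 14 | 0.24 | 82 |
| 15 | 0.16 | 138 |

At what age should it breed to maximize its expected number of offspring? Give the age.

Expected offspring if breeding at age x = l_x × m_x:
  age 12: 0.64 × 35 = 22.400
  age 13: 0.38 × 65 = 24.700
  age 14: 0.24 × 82 = 19.680
  age 15: 0.16 × 138 = 22.080
Maximum at age 13 (24.700).

13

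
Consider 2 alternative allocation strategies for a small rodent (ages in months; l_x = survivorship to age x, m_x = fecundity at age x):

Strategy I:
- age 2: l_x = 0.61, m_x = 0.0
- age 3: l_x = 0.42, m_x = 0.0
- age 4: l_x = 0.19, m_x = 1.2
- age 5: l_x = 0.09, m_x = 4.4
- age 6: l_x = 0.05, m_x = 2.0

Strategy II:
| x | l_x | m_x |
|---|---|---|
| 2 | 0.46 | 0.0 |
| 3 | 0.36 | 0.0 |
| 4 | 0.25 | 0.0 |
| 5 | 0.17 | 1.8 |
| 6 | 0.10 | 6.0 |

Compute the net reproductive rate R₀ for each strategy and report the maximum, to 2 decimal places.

0.91

Strategy I: R₀ = 0.61×0.0 + 0.42×0.0 + 0.19×1.2 + 0.09×4.4 + 0.05×2.0 = 0.7240
Strategy II: R₀ = 0.46×0.0 + 0.36×0.0 + 0.25×0.0 + 0.17×1.8 + 0.10×6.0 = 0.9060
Highest R₀: strategy II with 0.9060.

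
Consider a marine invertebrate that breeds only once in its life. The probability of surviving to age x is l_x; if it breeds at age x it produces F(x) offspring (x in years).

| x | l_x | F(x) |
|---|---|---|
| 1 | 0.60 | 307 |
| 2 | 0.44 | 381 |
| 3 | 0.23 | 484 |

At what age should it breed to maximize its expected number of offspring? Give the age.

1

Expected offspring if breeding at age x = l_x × F(x):
  age 1: 0.60 × 307 = 184.200
  age 2: 0.44 × 381 = 167.640
  age 3: 0.23 × 484 = 111.320
Maximum at age 1 (184.200).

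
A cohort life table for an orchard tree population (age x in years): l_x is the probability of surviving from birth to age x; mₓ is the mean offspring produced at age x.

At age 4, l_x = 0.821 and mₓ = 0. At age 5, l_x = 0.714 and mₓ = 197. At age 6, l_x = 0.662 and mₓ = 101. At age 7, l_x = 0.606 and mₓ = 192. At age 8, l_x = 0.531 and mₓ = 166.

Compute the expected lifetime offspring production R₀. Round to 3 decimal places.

R₀ = Σ l_x mₓ:
  age 4: 0.821 × 0 = 0.0000
  age 5: 0.714 × 197 = 140.6580
  age 6: 0.662 × 101 = 66.8620
  age 7: 0.606 × 192 = 116.3520
  age 8: 0.531 × 166 = 88.1460
R₀ = 0.0000 + 140.6580 + 66.8620 + 116.3520 + 88.1460 = 412.0180

412.018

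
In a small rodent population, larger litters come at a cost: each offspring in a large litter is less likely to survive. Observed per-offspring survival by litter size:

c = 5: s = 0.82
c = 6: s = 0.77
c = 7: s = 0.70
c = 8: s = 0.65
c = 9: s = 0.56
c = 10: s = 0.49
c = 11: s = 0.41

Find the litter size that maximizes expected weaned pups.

Expected weaned pups = c × s(c):
  c=5: 5 × 0.82 = 4.100
  c=6: 6 × 0.77 = 4.620
  c=7: 7 × 0.70 = 4.900
  c=8: 8 × 0.65 = 5.200
  c=9: 9 × 0.56 = 5.040
  c=10: 10 × 0.49 = 4.900
  c=11: 11 × 0.41 = 4.510
Maximum at c = 8 (5.200 weaned pups).

8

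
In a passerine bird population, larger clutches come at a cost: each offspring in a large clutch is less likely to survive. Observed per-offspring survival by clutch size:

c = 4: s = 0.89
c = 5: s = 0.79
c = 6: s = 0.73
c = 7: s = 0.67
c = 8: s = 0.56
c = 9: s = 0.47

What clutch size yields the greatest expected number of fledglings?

7

Expected fledglings = c × s(c):
  c=4: 4 × 0.89 = 3.560
  c=5: 5 × 0.79 = 3.950
  c=6: 6 × 0.73 = 4.380
  c=7: 7 × 0.67 = 4.690
  c=8: 8 × 0.56 = 4.480
  c=9: 9 × 0.47 = 4.230
Maximum at c = 7 (4.690 fledglings).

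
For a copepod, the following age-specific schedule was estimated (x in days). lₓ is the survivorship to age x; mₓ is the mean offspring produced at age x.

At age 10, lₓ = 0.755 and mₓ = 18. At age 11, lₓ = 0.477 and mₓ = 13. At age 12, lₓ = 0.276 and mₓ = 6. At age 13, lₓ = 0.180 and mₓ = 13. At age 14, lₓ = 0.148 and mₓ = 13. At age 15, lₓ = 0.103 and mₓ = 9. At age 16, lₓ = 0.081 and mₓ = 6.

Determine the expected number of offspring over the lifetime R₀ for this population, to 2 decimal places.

27.12

R₀ = Σ lₓ mₓ:
  age 10: 0.755 × 18 = 13.5900
  age 11: 0.477 × 13 = 6.2010
  age 12: 0.276 × 6 = 1.6560
  age 13: 0.180 × 13 = 2.3400
  age 14: 0.148 × 13 = 1.9240
  age 15: 0.103 × 9 = 0.9270
  age 16: 0.081 × 6 = 0.4860
R₀ = 13.5900 + 6.2010 + 1.6560 + 2.3400 + 1.9240 + 0.9270 + 0.4860 = 27.1240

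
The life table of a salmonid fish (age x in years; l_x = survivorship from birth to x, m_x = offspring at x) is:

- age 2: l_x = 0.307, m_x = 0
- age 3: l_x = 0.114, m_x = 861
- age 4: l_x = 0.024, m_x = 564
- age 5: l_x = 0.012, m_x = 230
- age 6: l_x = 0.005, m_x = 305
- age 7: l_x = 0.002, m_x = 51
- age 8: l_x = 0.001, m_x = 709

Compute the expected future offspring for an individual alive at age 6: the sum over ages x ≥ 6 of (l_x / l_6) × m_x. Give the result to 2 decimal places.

l_6 = 0.005. Conditional survival from age 6 to x is l_x / l_6.
  x=6: (0.005/0.005) × 305 = 305.0000
  x=7: (0.002/0.005) × 51 = 20.4000
  x=8: (0.001/0.005) × 709 = 141.8000
Sum = 305.0000 + 20.4000 + 141.8000 = 467.2000

467.20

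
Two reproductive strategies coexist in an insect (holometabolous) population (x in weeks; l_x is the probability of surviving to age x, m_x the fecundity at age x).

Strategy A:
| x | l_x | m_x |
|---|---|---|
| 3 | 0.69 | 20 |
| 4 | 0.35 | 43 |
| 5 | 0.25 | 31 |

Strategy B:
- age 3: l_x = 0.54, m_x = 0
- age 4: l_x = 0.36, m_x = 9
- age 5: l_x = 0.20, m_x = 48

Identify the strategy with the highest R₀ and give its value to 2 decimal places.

36.60

Strategy A: R₀ = 0.69×20 + 0.35×43 + 0.25×31 = 36.6000
Strategy B: R₀ = 0.54×0 + 0.36×9 + 0.20×48 = 12.8400
Highest R₀: strategy A with 36.6000.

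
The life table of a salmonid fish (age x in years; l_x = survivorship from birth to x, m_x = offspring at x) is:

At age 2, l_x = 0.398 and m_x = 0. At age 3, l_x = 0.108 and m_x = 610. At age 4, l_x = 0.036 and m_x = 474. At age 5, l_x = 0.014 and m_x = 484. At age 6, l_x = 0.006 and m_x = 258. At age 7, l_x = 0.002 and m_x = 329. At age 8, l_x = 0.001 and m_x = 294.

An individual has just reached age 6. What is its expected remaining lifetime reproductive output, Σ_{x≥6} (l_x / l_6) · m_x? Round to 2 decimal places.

l_6 = 0.006. Conditional survival from age 6 to x is l_x / l_6.
  x=6: (0.006/0.006) × 258 = 258.0000
  x=7: (0.002/0.006) × 329 = 109.6667
  x=8: (0.001/0.006) × 294 = 49.0000
Sum = 258.0000 + 109.6667 + 49.0000 = 416.6667

416.67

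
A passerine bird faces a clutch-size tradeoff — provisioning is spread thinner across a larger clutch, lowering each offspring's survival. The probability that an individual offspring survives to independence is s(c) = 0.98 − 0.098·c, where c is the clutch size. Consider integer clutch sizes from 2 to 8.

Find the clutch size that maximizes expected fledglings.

5

Expected fledglings = c × s(c):
  c=2: 2 × 0.784 = 1.568
  c=3: 3 × 0.686 = 2.058
  c=4: 4 × 0.588 = 2.352
  c=5: 5 × 0.490 = 2.450
  c=6: 6 × 0.392 = 2.352
  c=7: 7 × 0.294 = 2.058
  c=8: 8 × 0.196 = 1.568
Maximum at c = 5 (2.450 fledglings).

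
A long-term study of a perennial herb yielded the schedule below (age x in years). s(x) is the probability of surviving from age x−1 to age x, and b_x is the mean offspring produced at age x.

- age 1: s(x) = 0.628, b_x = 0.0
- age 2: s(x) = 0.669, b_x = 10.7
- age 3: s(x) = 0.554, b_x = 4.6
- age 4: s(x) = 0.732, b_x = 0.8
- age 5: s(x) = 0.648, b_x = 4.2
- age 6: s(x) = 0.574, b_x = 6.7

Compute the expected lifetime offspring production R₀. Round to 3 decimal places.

6.591

Survivorship from birth: l_x = s_1·s_2·…·s_x.
  l_1 = 0.62800
  l_2 = 0.42013
  l_3 = 0.23275
  l_4 = 0.17038
  l_5 = 0.11040
  l_6 = 0.06337
R₀ = Σ l_x b_x:
  age 1: 0.62800 × 0.0 = 0.0000
  age 2: 0.42013 × 10.7 = 4.4954
  age 3: 0.23275 × 4.6 = 1.0706
  age 4: 0.17038 × 0.8 = 0.1363
  age 5: 0.11040 × 4.2 = 0.4637
  age 6: 0.06337 × 6.7 = 0.4246
R₀ = 0.0000 + 4.4954 + 1.0706 + 0.1363 + 0.4637 + 0.4246 = 6.5906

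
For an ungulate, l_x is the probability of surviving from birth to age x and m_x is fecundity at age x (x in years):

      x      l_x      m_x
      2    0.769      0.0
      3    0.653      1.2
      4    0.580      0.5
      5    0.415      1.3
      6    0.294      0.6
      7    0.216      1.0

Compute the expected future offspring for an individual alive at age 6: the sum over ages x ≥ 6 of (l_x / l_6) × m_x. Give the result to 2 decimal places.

1.33

l_6 = 0.294. Conditional survival from age 6 to x is l_x / l_6.
  x=6: (0.294/0.294) × 0.6 = 0.6000
  x=7: (0.216/0.294) × 1.0 = 0.7347
Sum = 0.6000 + 0.7347 = 1.3347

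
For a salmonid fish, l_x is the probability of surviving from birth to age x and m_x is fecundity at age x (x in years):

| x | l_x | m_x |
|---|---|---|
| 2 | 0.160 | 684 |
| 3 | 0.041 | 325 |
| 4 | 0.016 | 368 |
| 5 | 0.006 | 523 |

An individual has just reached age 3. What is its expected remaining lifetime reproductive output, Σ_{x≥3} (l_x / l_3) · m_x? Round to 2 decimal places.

l_3 = 0.041. Conditional survival from age 3 to x is l_x / l_3.
  x=3: (0.041/0.041) × 325 = 325.0000
  x=4: (0.016/0.041) × 368 = 143.6098
  x=5: (0.006/0.041) × 523 = 76.5366
Sum = 325.0000 + 143.6098 + 76.5366 = 545.1463

545.15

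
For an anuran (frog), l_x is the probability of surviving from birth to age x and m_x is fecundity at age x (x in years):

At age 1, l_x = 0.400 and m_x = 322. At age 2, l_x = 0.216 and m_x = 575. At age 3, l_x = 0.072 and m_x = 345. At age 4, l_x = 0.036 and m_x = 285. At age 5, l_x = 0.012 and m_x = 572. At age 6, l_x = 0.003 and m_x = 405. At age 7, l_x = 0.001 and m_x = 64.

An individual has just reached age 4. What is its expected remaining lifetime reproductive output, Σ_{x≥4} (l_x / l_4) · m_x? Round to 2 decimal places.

511.19

l_4 = 0.036. Conditional survival from age 4 to x is l_x / l_4.
  x=4: (0.036/0.036) × 285 = 285.0000
  x=5: (0.012/0.036) × 572 = 190.6667
  x=6: (0.003/0.036) × 405 = 33.7500
  x=7: (0.001/0.036) × 64 = 1.7778
Sum = 285.0000 + 190.6667 + 33.7500 + 1.7778 = 511.1944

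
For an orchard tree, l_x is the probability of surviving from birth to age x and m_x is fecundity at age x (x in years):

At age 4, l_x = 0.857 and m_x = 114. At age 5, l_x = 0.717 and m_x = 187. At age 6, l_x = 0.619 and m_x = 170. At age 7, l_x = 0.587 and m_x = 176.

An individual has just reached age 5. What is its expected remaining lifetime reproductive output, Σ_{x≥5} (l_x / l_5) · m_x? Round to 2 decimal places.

l_5 = 0.717. Conditional survival from age 5 to x is l_x / l_5.
  x=5: (0.717/0.717) × 187 = 187.0000
  x=6: (0.619/0.717) × 170 = 146.7643
  x=7: (0.587/0.717) × 176 = 144.0893
Sum = 187.0000 + 146.7643 + 144.0893 = 477.8536

477.85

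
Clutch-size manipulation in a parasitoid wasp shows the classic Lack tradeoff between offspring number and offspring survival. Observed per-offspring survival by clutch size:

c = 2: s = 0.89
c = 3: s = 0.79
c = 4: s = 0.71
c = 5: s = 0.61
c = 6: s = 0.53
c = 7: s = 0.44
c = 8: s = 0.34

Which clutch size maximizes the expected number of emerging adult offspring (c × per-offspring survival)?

6

Expected emerging adult offspring = c × s(c):
  c=2: 2 × 0.89 = 1.780
  c=3: 3 × 0.79 = 2.370
  c=4: 4 × 0.71 = 2.840
  c=5: 5 × 0.61 = 3.050
  c=6: 6 × 0.53 = 3.180
  c=7: 7 × 0.44 = 3.080
  c=8: 8 × 0.34 = 2.720
Maximum at c = 6 (3.180 emerging adult offspring).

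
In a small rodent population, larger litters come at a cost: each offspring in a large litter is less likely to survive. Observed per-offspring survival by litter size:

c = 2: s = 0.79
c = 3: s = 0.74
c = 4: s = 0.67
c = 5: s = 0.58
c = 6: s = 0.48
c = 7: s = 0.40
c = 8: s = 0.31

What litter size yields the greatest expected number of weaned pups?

Expected weaned pups = c × s(c):
  c=2: 2 × 0.79 = 1.580
  c=3: 3 × 0.74 = 2.220
  c=4: 4 × 0.67 = 2.680
  c=5: 5 × 0.58 = 2.900
  c=6: 6 × 0.48 = 2.880
  c=7: 7 × 0.40 = 2.800
  c=8: 8 × 0.31 = 2.480
Maximum at c = 5 (2.900 weaned pups).

5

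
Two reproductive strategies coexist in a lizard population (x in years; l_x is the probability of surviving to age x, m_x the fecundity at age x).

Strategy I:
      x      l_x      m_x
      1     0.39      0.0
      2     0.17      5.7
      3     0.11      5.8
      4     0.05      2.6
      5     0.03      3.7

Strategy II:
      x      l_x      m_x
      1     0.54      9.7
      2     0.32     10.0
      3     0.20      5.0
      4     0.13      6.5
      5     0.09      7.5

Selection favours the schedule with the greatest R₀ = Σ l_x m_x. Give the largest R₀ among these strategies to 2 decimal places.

Strategy I: R₀ = 0.39×0.0 + 0.17×5.7 + 0.11×5.8 + 0.05×2.6 + 0.03×3.7 = 1.8480
Strategy II: R₀ = 0.54×9.7 + 0.32×10.0 + 0.20×5.0 + 0.13×6.5 + 0.09×7.5 = 10.9580
Highest R₀: strategy II with 10.9580.

10.96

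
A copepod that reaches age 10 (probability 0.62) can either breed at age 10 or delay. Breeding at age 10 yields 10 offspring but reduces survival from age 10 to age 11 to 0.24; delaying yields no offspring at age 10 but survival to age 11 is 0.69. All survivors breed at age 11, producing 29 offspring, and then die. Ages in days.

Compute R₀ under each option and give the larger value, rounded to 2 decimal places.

12.41

breed at age 10: R₀ = 0.62 × (10 + 0.24 × 29) = 0.62 × 16.9600 = 10.5152
delay to age 11: R₀ = 0.62 × (0.69 × 29) = 0.62 × 20.0100 = 12.4062
Higher: delay to age 11 (12.4062).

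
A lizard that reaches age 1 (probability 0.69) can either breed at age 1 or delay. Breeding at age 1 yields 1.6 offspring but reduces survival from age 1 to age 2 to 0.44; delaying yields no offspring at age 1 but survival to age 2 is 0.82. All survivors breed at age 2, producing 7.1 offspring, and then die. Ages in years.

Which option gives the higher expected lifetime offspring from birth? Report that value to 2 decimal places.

4.02

breed at age 1: R₀ = 0.69 × (1.6 + 0.44 × 7.1) = 0.69 × 4.7240 = 3.2596
delay to age 2: R₀ = 0.69 × (0.82 × 7.1) = 0.69 × 5.8220 = 4.0172
Higher: delay to age 2 (4.0172).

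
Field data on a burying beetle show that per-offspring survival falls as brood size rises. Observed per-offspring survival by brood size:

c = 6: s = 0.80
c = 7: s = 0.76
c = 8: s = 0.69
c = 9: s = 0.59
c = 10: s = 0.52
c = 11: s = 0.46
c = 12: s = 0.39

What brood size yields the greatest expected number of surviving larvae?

8

Expected surviving larvae = c × s(c):
  c=6: 6 × 0.80 = 4.800
  c=7: 7 × 0.76 = 5.320
  c=8: 8 × 0.69 = 5.520
  c=9: 9 × 0.59 = 5.310
  c=10: 10 × 0.52 = 5.200
  c=11: 11 × 0.46 = 5.060
  c=12: 12 × 0.39 = 4.680
Maximum at c = 8 (5.520 surviving larvae).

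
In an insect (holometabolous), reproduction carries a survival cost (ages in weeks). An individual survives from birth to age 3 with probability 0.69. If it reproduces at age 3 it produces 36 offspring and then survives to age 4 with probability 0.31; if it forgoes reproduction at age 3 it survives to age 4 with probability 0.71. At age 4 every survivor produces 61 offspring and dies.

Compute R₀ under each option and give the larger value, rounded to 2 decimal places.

37.89

breed at age 3: R₀ = 0.69 × (36 + 0.31 × 61) = 0.69 × 54.9100 = 37.8879
delay to age 4: R₀ = 0.69 × (0.71 × 61) = 0.69 × 43.3100 = 29.8839
Higher: breed at age 3 (37.8879).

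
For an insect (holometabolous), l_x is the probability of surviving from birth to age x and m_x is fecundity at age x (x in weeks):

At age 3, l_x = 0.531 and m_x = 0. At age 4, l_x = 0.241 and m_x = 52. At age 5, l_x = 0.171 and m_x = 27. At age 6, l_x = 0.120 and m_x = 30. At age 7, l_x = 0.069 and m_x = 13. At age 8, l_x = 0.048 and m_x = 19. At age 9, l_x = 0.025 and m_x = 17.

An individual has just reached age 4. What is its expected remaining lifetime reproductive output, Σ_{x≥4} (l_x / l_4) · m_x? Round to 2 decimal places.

l_4 = 0.241. Conditional survival from age 4 to x is l_x / l_4.
  x=4: (0.241/0.241) × 52 = 52.0000
  x=5: (0.171/0.241) × 27 = 19.1577
  x=6: (0.120/0.241) × 30 = 14.9378
  x=7: (0.069/0.241) × 13 = 3.7220
  x=8: (0.048/0.241) × 19 = 3.7842
  x=9: (0.025/0.241) × 17 = 1.7635
Sum = 52.0000 + 19.1577 + 14.9378 + 3.7220 + 3.7842 + 1.7635 = 95.3651

95.37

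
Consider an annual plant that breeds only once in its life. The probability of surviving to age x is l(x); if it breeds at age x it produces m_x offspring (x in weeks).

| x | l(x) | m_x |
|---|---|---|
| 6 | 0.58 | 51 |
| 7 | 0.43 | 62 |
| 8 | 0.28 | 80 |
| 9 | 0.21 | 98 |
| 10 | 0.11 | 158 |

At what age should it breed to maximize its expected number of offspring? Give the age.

Expected offspring if breeding at age x = l(x) × m_x:
  age 6: 0.58 × 51 = 29.580
  age 7: 0.43 × 62 = 26.660
  age 8: 0.28 × 80 = 22.400
  age 9: 0.21 × 98 = 20.580
  age 10: 0.11 × 158 = 17.380
Maximum at age 6 (29.580).

6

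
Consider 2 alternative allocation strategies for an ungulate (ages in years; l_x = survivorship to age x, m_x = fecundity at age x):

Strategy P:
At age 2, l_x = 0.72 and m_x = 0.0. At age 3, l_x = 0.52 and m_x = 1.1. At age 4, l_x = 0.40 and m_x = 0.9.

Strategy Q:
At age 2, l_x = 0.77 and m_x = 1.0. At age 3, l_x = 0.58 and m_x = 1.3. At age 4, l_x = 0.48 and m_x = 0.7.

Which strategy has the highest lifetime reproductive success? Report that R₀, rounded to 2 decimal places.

Strategy P: R₀ = 0.72×0.0 + 0.52×1.1 + 0.40×0.9 = 0.9320
Strategy Q: R₀ = 0.77×1.0 + 0.58×1.3 + 0.48×0.7 = 1.8600
Highest R₀: strategy Q with 1.8600.

1.86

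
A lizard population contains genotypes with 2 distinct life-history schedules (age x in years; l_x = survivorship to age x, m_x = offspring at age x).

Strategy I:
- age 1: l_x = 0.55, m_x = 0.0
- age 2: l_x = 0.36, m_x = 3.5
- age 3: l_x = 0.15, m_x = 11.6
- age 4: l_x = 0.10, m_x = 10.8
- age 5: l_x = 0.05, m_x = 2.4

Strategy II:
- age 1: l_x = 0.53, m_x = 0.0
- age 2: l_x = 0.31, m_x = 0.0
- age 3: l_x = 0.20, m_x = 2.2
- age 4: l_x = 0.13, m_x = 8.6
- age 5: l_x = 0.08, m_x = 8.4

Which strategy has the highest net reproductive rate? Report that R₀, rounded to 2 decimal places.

Strategy I: R₀ = 0.55×0.0 + 0.36×3.5 + 0.15×11.6 + 0.10×10.8 + 0.05×2.4 = 4.2000
Strategy II: R₀ = 0.53×0.0 + 0.31×0.0 + 0.20×2.2 + 0.13×8.6 + 0.08×8.4 = 2.2300
Highest R₀: strategy I with 4.2000.

4.20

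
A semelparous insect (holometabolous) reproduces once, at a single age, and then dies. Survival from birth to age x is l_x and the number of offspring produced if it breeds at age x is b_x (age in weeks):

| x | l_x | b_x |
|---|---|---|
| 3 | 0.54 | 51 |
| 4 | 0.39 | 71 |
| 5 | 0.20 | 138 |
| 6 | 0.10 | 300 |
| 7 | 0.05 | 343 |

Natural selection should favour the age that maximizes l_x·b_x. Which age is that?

Expected offspring if breeding at age x = l_x × b_x:
  age 3: 0.54 × 51 = 27.540
  age 4: 0.39 × 71 = 27.690
  age 5: 0.20 × 138 = 27.600
  age 6: 0.10 × 300 = 30.000
  age 7: 0.05 × 343 = 17.150
Maximum at age 6 (30.000).

6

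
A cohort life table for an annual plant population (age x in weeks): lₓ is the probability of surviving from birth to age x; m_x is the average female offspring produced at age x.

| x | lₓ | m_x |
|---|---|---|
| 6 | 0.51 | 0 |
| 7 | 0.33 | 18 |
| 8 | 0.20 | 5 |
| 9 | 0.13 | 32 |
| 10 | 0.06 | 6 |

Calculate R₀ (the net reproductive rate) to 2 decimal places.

R₀ = Σ lₓ m_x:
  age 6: 0.51 × 0 = 0.0000
  age 7: 0.33 × 18 = 5.9400
  age 8: 0.20 × 5 = 1.0000
  age 9: 0.13 × 32 = 4.1600
  age 10: 0.06 × 6 = 0.3600
R₀ = 0.0000 + 5.9400 + 1.0000 + 4.1600 + 0.3600 = 11.4600

11.46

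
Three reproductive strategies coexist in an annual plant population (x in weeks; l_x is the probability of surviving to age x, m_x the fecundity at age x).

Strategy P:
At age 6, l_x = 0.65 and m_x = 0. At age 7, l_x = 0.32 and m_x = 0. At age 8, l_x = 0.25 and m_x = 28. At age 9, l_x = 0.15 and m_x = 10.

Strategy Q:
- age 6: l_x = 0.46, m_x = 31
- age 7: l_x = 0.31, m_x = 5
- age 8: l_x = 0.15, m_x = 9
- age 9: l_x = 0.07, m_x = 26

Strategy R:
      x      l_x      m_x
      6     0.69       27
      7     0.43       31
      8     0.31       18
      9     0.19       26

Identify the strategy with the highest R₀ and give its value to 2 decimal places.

42.48

Strategy P: R₀ = 0.65×0 + 0.32×0 + 0.25×28 + 0.15×10 = 8.5000
Strategy Q: R₀ = 0.46×31 + 0.31×5 + 0.15×9 + 0.07×26 = 18.9800
Strategy R: R₀ = 0.69×27 + 0.43×31 + 0.31×18 + 0.19×26 = 42.4800
Highest R₀: strategy R with 42.4800.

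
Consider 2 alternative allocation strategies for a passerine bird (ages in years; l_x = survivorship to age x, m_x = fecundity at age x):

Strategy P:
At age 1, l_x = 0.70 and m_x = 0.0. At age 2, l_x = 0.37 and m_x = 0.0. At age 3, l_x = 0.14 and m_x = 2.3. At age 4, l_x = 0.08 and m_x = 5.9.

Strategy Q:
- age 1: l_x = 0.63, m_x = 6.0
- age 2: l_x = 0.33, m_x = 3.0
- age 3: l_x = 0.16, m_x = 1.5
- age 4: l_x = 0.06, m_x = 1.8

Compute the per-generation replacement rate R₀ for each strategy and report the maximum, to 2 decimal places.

5.12

Strategy P: R₀ = 0.70×0.0 + 0.37×0.0 + 0.14×2.3 + 0.08×5.9 = 0.7940
Strategy Q: R₀ = 0.63×6.0 + 0.33×3.0 + 0.16×1.5 + 0.06×1.8 = 5.1180
Highest R₀: strategy Q with 5.1180.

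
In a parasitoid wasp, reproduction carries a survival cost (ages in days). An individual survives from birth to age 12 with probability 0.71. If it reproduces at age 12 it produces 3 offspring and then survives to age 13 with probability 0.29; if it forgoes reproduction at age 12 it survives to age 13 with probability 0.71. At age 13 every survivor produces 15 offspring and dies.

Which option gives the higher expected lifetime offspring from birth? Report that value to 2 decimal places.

breed at age 12: R₀ = 0.71 × (3 + 0.29 × 15) = 0.71 × 7.3500 = 5.2185
delay to age 13: R₀ = 0.71 × (0.71 × 15) = 0.71 × 10.6500 = 7.5615
Higher: delay to age 13 (7.5615).

7.56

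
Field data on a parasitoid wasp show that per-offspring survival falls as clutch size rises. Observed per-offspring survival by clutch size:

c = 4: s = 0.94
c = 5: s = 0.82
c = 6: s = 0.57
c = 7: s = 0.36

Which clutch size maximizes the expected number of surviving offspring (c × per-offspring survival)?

Expected surviving offspring = c × s(c):
  c=4: 4 × 0.94 = 3.760
  c=5: 5 × 0.82 = 4.100
  c=6: 6 × 0.57 = 3.420
  c=7: 7 × 0.36 = 2.520
Maximum at c = 5 (4.100 surviving offspring).

5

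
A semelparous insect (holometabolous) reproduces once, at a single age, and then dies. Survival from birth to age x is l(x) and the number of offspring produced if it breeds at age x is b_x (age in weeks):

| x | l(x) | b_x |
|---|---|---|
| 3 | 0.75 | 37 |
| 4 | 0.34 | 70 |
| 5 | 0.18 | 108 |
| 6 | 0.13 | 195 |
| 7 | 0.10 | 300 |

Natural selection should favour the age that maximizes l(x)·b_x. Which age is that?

7

Expected offspring if breeding at age x = l(x) × b_x:
  age 3: 0.75 × 37 = 27.750
  age 4: 0.34 × 70 = 23.800
  age 5: 0.18 × 108 = 19.440
  age 6: 0.13 × 195 = 25.350
  age 7: 0.10 × 300 = 30.000
Maximum at age 7 (30.000).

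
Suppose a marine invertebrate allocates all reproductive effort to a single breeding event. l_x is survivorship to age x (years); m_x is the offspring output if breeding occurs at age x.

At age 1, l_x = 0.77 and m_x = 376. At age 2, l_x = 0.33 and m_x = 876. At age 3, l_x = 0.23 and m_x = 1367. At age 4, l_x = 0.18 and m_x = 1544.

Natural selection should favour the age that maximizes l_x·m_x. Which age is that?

3

Expected offspring if breeding at age x = l_x × m_x:
  age 1: 0.77 × 376 = 289.520
  age 2: 0.33 × 876 = 289.080
  age 3: 0.23 × 1367 = 314.410
  age 4: 0.18 × 1544 = 277.920
Maximum at age 3 (314.410).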